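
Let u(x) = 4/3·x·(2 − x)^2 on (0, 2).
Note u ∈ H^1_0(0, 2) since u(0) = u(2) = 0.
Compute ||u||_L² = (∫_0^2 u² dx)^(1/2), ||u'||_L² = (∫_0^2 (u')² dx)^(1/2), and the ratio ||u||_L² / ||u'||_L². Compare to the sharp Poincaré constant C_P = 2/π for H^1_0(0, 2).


||u||_L² / ||u'||_L² = sqrt(14)/7 < C_P = 2/π.

u(x) = 4/3·x·(2 − x)^2, so u'(x) = 4*x^2 - 32*x/3 + 16/3.
u(x) = 4/3·x·(2 − x)^2 vanishes at x = 0 and x = 2, so u ∈ H^1_0(0, 2). Differentiate via the product rule and integrate the resulting polynomials term by term.
  ∫_0^2 u² dx = ∫_0^2 (16*x^6/9 - 128*x^5/9 + 128*x^4/3 - 512*x^3/9 + 256*x^2/9) dx. Term by term:
    ∫_0^2 16*x^6/9 dx = 2048/63;  ∫_0^2 -128*x^5/9 dx = -4096/27;  ∫_0^2 128*x^4/3 dx = 4096/15;
    ∫_0^2 -512*x^3/9 dx = -2048/9;  ∫_0^2 256*x^2/9 dx = 2048/27.
  Sum: 2048/63 − 4096/27 + 4096/15 − 2048/9 + 2048/27 = 2048/945.
  ∫_0^2 (u')² dx = ∫_0^2 (16*x^4 - 256*x^3/3 + 1408*x^2/9 - 1024*x/9 + 256/9) dx. Term by term:
    ∫_0^2 16*x^4 dx = 512/5;  ∫_0^2 -256*x^3/3 dx = -1024/3;  ∫_0^2 1408*x^2/9 dx = 11264/27;
    ∫_0^2 -1024*x/9 dx = -2048/9;  ∫_0^2 256/9 dx = 512/9.
  Sum: 512/5 − 1024/3 + 11264/27 − 2048/9 + 512/9 = 1024/135.
∫_0^2 u² dx = 2048/945, so ||u||_L² = 32*sqrt(210)/315.
∫_0^2 (u')² dx = 1024/135, so ||u'||_L² = 32*sqrt(15)/45.
Ratio ||u||_L² / ||u'||_L² = sqrt(14)/7.
Sharp Poincaré constant on H^1_0(0, 2) is C_P = L/π = 2/π, achieved by sin(π/2·x).
A polynomial bump cannot attain the sharp Poincaré constant (only the first sine eigenfunction does), so the ratio is strictly less than C_P, consistent with ||u||_L² ≤ C_P ||u'||_L².


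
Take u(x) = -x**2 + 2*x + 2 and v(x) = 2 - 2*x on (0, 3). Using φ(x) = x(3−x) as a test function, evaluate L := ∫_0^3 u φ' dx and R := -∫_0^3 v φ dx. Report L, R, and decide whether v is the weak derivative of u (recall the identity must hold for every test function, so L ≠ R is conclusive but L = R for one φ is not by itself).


LHS = 9/2, RHS = 9/2. Yes, v = u' weakly.

u(x) = -x**2 + 2*x + 2, classical derivative u'(x) = 2 - 2*x.
φ(x) = x(3−x), so φ'(x) = 3 - 2*x.
Note φ(0) = φ(3) = 0, so the boundary term u·φ vanishes.
LHS = ∫_0^3 u(x) φ'(x) dx = ∫_0^3 (2*x^3 - 7*x^2 + 2*x + 6) dx. Term by term:
  ∫_0^3 2*x^3 dx = 81/2;  ∫_0^3 -7*x^2 dx = -63;  ∫_0^3 2*x dx = 9;
  ∫_0^3 6 dx = 18.
Sum: 81/2 − 63 + 9 + 18 = 9/2.
So LHS = 9/2.
∫_0^3 v(x) φ(x) dx = ∫_0^3 (2*x^3 - 8*x^2 + 6*x) dx. Term by term:
  ∫_0^3 2*x^3 dx = 81/2;  ∫_0^3 -8*x^2 dx = -72;  ∫_0^3 6*x dx = 27.
Sum: 81/2 − 72 + 27 = -9/2.
So RHS = -∫_0^3 v(x) φ(x) dx = 9/2.
LHS = RHS, so the identity holds for this test φ.
Moreover u is smooth here and v(x) = u'(x) = 2 - 2*x pointwise, so the identity holds for every test function. Hence v is the weak derivative of u.


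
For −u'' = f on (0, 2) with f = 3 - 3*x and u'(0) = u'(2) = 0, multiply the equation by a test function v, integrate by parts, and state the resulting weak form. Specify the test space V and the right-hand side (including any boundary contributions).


V = H^1(0, 2) (no boundary constraint on v; u is determined up to an additive constant); weak form: ∫_0^2 u'v' dx = ∫_0^2 (3 - 3*x) v dx for all v ∈ V.

Multiply both sides by a test function v and integrate from 0 to 2:
  ∫_0^2 −u''(x) v(x) dx = ∫_0^2 f(x) v(x) dx.
Integrate the LHS by parts once:
  ∫_0^2 −u'' v dx = −[u'(x) v(x)]_0^2 + ∫_0^2 u'(x) v'(x) dx.
Thus ∫_0^2 u'(x) v'(x) dx = ∫_0^2 f(x) v(x) dx + [u'(x) v(x)]_0^2.
Choose V so that boundary terms are either known or forced to vanish.
u has homogeneous Neumann: u'(0) = u'(2) = 0. So [u' v]_0^2 = 0·v(2) − 0·v(0) = 0 for any v; take V = H^1(0, 2).
Weak formulation: find u (satisfying any essential BC) such that ∫_0^2 u'(x) v'(x) dx = ∫_0^2 f v dx for all v ∈ V (homogeneous Neumann, so boundary terms vanish).
Substituting f(x) = 3 - 3*x, the right-hand side is ∫_0^2 (3 - 3*x) v dx.
Compatibility check (pure Neumann): taking v ≡ 1 ∈ V gives 0 = ∫_0^2 f dx + (0) − (0), i.e. ∫_0^2 f dx must equal u'(0) − u'(2) = 0. Indeed ∫_0^2 (3 - 3*x) dx = 0, so the data are compatible. The solution is then unique only up to an additive constant (fix it e.g. by requiring ∫_0^2 u dx = 0).


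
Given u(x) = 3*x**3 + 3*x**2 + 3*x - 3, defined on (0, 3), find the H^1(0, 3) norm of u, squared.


||u||_{H^1}^2 = 465453/35

The H^1 norm (squared) on an interval (0, L) is
  ||u||_{H^1}^2 = ∫_0^L u(x)^2 dx + ∫_0^L u'(x)^2 dx.
Compute u'(x) = 9*x**2 + 6*x + 3.
Then u(x)^2 = 9*x**6 + 18*x**5 + 27*x**4 - 9*x**2 - 18*x + 9 and u'(x)^2 = 81*x**4 + 108*x**3 + 90*x**2 + 36*x + 9.
Integrate each monomial from 0 to 3 using ∫_0^3 c·x^n dx = c·3^(n+1)/(n+1):
  ∫_0^3 u(x)^2 dx = ∫_0^3 (9*x^6 + 18*x^5 + 27*x^4 - 9*x^2 - 18*x + 9) dx. Term by term:
    ∫_0^3 9*x^6 dx = 19683/7;  ∫_0^3 18*x^5 dx = 2187;  ∫_0^3 27*x^4 dx = 6561/5;
    ∫_0^3 -9*x^2 dx = -81;  ∫_0^3 -18*x dx = -81;  ∫_0^3 9 dx = 27.
  Sum: 19683/7 + 2187 + 6561/5 − 81 − 81 + 27 = 216162/35.
  ∫_0^3 u'(x)^2 dx = ∫_0^3 (81*x^4 + 108*x^3 + 90*x^2 + 36*x + 9) dx. Term by term:
    ∫_0^3 81*x^4 dx = 19683/5;  ∫_0^3 108*x^3 dx = 2187;  ∫_0^3 90*x^2 dx = 810;
    ∫_0^3 36*x dx = 162;  ∫_0^3 9 dx = 27.
  Sum: 19683/5 + 2187 + 810 + 162 + 27 = 35613/5.
Adding: ||u||_{H^1}^2 = 216162/35 + 35613/5 = 465453/35.


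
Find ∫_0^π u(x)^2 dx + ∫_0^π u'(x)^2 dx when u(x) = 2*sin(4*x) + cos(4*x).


||u||_{H^1(0,π)}^2 = 85*π/2

u'(x) = -4*sin(4*x) + 8*cos(4*x).
Expand u² and (u')² and integrate term by term on (0, π), using: for integers n ≥ 1, ∫_0^π sin²(nx) dx = ∫_0^π cos²(nx) dx = π/2; for n ≠ n', ∫_0^π sin(nx)sin(n'x) dx = ∫_0^π cos(nx)cos(n'x) dx = 0; and by product-to-sum, ∫_0^π sin(nx)cos(n'x) dx = ½∫_0^π [sin((n+n')x) + sin((n−n')x)] dx, which is 0 when n+n' is even and 2n/(n²−n'²) when n+n' is odd (it need not vanish on (0, π)).
  u² squared terms: (2)²·∫sin(4x)² dx = 4·π/2 = 2*π;  (1)²·∫cos(4x)² dx = 1·π/2 = π/2.
  u² cross terms: 2·(2)·(1)·∫sin(4x)·cos(4x) dx = 4·(0) = 0.
  So ∫_0^π u² dx = 2*π + π/2 + 0 = 5*π/2.
  (u')² squared terms: (-4)²·∫sin(4x)² dx = 16·π/2 = 8*π;  (8)²·∫cos(4x)² dx = 64·π/2 = 32*π.
  (u')² cross terms: 2·(-4)·(8)·∫sin(4x)·cos(4x) dx = -64·(0) = 0.
  So ∫_0^π (u')² dx = 8*π + 32*π + 0 = 40*π.
||u||_{H^1}^2 = (5*π/2) + (40*π) = 85*π/2.


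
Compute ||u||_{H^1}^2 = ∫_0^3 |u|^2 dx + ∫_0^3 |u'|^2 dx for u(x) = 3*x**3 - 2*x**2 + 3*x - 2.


||u||_{H^1}^2 = 177648/35

The H^1 norm (squared) on an interval (0, L) is
  ||u||_{H^1}^2 = ∫_0^L u(x)^2 dx + ∫_0^L u'(x)^2 dx.
Compute u'(x) = 9*x**2 - 4*x + 3.
Then u(x)^2 = 9*x**6 - 12*x**5 + 22*x**4 - 24*x**3 + 17*x**2 - 12*x + 4 and u'(x)^2 = 81*x**4 - 72*x**3 + 70*x**2 - 24*x + 9.
Integrate each monomial from 0 to 3 using ∫_0^3 c·x^n dx = c·3^(n+1)/(n+1):
  ∫_0^3 u(x)^2 dx = ∫_0^3 (9*x^6 - 12*x^5 + 22*x^4 - 24*x^3 + 17*x^2 - 12*x + 4) dx. Term by term:
    ∫_0^3 9*x^6 dx = 19683/7;  ∫_0^3 -12*x^5 dx = -1458;  ∫_0^3 22*x^4 dx = 5346/5;
    ∫_0^3 -24*x^3 dx = -486;  ∫_0^3 17*x^2 dx = 153;  ∫_0^3 -12*x dx = -54;
    ∫_0^3 4 dx = 12.
  Sum: 19683/7 − 1458 + 5346/5 − 486 + 153 − 54 + 12 = 71682/35.
  ∫_0^3 u'(x)^2 dx = ∫_0^3 (81*x^4 - 72*x^3 + 70*x^2 - 24*x + 9) dx. Term by term:
    ∫_0^3 81*x^4 dx = 19683/5;  ∫_0^3 -72*x^3 dx = -1458;  ∫_0^3 70*x^2 dx = 630;
    ∫_0^3 -24*x dx = -108;  ∫_0^3 9 dx = 27.
  Sum: 19683/5 − 1458 + 630 − 108 + 27 = 15138/5.
Adding: ||u||_{H^1}^2 = 71682/35 + 15138/5 = 177648/35.


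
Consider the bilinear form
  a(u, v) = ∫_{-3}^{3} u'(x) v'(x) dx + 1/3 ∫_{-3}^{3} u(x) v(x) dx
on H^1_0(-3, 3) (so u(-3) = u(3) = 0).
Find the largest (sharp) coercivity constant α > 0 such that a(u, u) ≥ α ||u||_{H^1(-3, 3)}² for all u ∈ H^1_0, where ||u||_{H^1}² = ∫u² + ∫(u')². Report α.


α = (π^2 + 12)/(π^2 + 36)

Coercivity of a(·,·) on H^1_0(-3, 3) means a(u, u) ≥ α ||u||_{H^1}² for every u ∈ H^1_0.
The interval has length L = 6, and Poincaré/coercivity depend only on L. Here a(u, u) = ∫(u')² + (1/3)·∫u².
Here 0 < c = 1/3 < 1. The condition a(u,u) ≥ α||u||_{H^1}² reads (1−α)∫(u')² ≥ (α−c)∫u². Any admissible α is ≤ 1 (rapidly oscillating u have ∫u²/∫(u')² → 0), and α = 1 would force 0 ≥ (1−c)∫u², impossible since c < 1; so 1−α > 0. By the sharp Poincaré inequality on H^1_0 of an interval of length L, ∫(u')² ≥ (π/L)²∫u² with equality for the first sine mode sin(π(x−x₀)/L) (x₀ the left endpoint), so the inequality holds for all u iff (1−α)(π/L)² ≥ α − c, i.e. α ≤ ((π/L)² + c)/((π/L)² + 1) = (1 + c(L/π)²)/(1 + (L/π)²). With (π/L)² = π^2/36 and c = 1/3, the largest admissible constant is α = ((π/L)² + c)/((π/L)² + 1).
Simplifying, α = (π^2 + 12)/(π^2 + 36).


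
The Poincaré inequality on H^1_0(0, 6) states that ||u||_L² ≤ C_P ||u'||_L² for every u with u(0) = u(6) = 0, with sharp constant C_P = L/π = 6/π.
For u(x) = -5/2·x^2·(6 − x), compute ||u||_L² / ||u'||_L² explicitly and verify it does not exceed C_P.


||u||_L² / ||u'||_L² = 3*sqrt(14)/7 < C_P = 6/π.

u(x) = -5/2·x^2·(6 − x), so u'(x) = 15*x*(x - 4)/2.
u(x) = -5/2·x^2·(6 − x) vanishes at x = 0 and x = 6, so u ∈ H^1_0(0, 6). Differentiate via the product rule and integrate the resulting polynomials term by term.
  ∫_0^6 u² dx = ∫_0^6 (25*x^6/4 - 75*x^5 + 225*x^4) dx. Term by term:
    ∫_0^6 25*x^6/4 dx = 1749600/7;  ∫_0^6 -75*x^5 dx = -583200;  ∫_0^6 225*x^4 dx = 349920.
  Sum: 1749600/7 − 583200 + 349920 = 116640/7.
  ∫_0^6 (u')² dx = ∫_0^6 (225*x^4/4 - 450*x^3 + 900*x^2) dx. Term by term:
    ∫_0^6 225*x^4/4 dx = 87480;  ∫_0^6 -450*x^3 dx = -145800;  ∫_0^6 900*x^2 dx = 64800.
  Sum: 87480 − 145800 + 64800 = 6480.
∫_0^6 u² dx = 116640/7, so ||u||_L² = 108*sqrt(70)/7.
∫_0^6 (u')² dx = 6480, so ||u'||_L² = 36*sqrt(5).
Ratio ||u||_L² / ||u'||_L² = 3*sqrt(14)/7.
Sharp Poincaré constant on H^1_0(0, 6) is C_P = L/π = 6/π, achieved by sin(π/6·x).
A polynomial bump cannot attain the sharp Poincaré constant (only the first sine eigenfunction does), so the ratio is strictly less than C_P, consistent with ||u||_L² ≤ C_P ||u'||_L².


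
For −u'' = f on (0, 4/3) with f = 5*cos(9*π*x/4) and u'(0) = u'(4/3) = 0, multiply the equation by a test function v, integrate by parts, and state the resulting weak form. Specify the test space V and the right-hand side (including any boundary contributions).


V = H^1(0, 4/3) (no boundary constraint on v; u is determined up to an additive constant); weak form: ∫_0^4/3 u'v' dx = ∫_0^4/3 (5*cos(9*π*x/4)) v dx for all v ∈ V.

Multiply both sides by a test function v and integrate from 0 to 4/3:
  ∫_0^4/3 −u''(x) v(x) dx = ∫_0^4/3 f(x) v(x) dx.
Integrate the LHS by parts once:
  ∫_0^4/3 −u'' v dx = −[u'(x) v(x)]_0^4/3 + ∫_0^4/3 u'(x) v'(x) dx.
Thus ∫_0^4/3 u'(x) v'(x) dx = ∫_0^4/3 f(x) v(x) dx + [u'(x) v(x)]_0^4/3.
Choose V so that boundary terms are either known or forced to vanish.
u has homogeneous Neumann: u'(0) = u'(4/3) = 0. So [u' v]_0^4/3 = 0·v(4/3) − 0·v(0) = 0 for any v; take V = H^1(0, 4/3).
Weak formulation: find u (satisfying any essential BC) such that ∫_0^4/3 u'(x) v'(x) dx = ∫_0^4/3 f v dx for all v ∈ V (homogeneous Neumann, so boundary terms vanish).
Substituting f(x) = 5*cos(9*π*x/4), the right-hand side is ∫_0^4/3 (5*cos(9*π*x/4)) v dx.
Compatibility check (pure Neumann): taking v ≡ 1 ∈ V gives 0 = ∫_0^4/3 f dx + (0) − (0), i.e. ∫_0^4/3 f dx must equal u'(0) − u'(4/3) = 0. Indeed ∫_0^4/3 (5*cos(9*π*x/4)) dx = 0, so the data are compatible. The solution is then unique only up to an additive constant (fix it e.g. by requiring ∫_0^4/3 u dx = 0).


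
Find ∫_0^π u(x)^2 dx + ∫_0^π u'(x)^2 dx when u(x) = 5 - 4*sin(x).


||u||_{H^1(0,π)}^2 = -80 + 41*π

u'(x) = -4*cos(x).
Expand u² and (u')² and integrate term by term on (0, π), using: for integers n ≥ 1, ∫_0^π sin²(nx) dx = ∫_0^π cos²(nx) dx = π/2; for n ≠ n', ∫_0^π sin(nx)sin(n'x) dx = ∫_0^π cos(nx)cos(n'x) dx = 0; and by product-to-sum, ∫_0^π sin(nx)cos(n'x) dx = ½∫_0^π [sin((n+n')x) + sin((n−n')x)] dx, which is 0 when n+n' is even and 2n/(n²−n'²) when n+n' is odd (it need not vanish on (0, π)). For the constant mode: ∫_0^π 1 dx = π, ∫_0^π cos(nx) dx = 0, ∫_0^π sin(nx) dx = (1−(−1)^n)/n.
  u² squared terms: (5)²·∫1 dx = 25·π = 25*π;  (-4)²·∫sin(x)² dx = 16·π/2 = 8*π.
  u² cross terms: 2·(5)·(-4)·∫1·sin(x) dx = -40·(2) = -80.
  So ∫_0^π u² dx = 25*π + 8*π − 80 = -80 + 33*π.
  (u')² squared terms: (-4)²·∫cos(x)² dx = 16·π/2 = 8*π.
  So ∫_0^π (u')² dx = 8*π.
||u||_{H^1}^2 = (-80 + 33*π) + (8*π) = -80 + 41*π.


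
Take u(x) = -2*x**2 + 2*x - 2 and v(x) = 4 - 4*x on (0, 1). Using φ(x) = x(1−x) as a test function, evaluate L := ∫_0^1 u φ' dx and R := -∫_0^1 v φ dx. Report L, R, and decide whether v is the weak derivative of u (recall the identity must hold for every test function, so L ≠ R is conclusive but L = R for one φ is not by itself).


LHS = 0, RHS = -1/3. No, v is not the weak derivative of u.

u(x) = -2*x**2 + 2*x - 2, classical derivative u'(x) = 2 - 4*x.
φ(x) = x(1−x), so φ'(x) = 1 - 2*x.
Note φ(0) = φ(1) = 0, so the boundary term u·φ vanishes.
LHS = ∫_0^1 u(x) φ'(x) dx = ∫_0^1 (4*x^3 - 6*x^2 + 6*x - 2) dx. Term by term:
  ∫_0^1 4*x^3 dx = 1;  ∫_0^1 -6*x^2 dx = -2;  ∫_0^1 6*x dx = 3;
  ∫_0^1 -2 dx = -2.
Sum: 1 − 2 + 3 − 2 = 0.
So LHS = 0.
∫_0^1 v(x) φ(x) dx = ∫_0^1 (4*x^3 - 8*x^2 + 4*x) dx. Term by term:
  ∫_0^1 4*x^3 dx = 1;  ∫_0^1 -8*x^2 dx = -8/3;  ∫_0^1 4*x dx = 2.
Sum: 1 − 8/3 + 2 = 1/3.
So RHS = -∫_0^1 v(x) φ(x) dx = -1/3.
LHS − RHS = 1/3 ≠ 0, so the identity fails.
(For a valid weak derivative the identity must hold for EVERY test function, in particular this one. The failure shows v is NOT the weak derivative of u.)
Correct weak derivative would be u'(x) = 2 - 4*x.


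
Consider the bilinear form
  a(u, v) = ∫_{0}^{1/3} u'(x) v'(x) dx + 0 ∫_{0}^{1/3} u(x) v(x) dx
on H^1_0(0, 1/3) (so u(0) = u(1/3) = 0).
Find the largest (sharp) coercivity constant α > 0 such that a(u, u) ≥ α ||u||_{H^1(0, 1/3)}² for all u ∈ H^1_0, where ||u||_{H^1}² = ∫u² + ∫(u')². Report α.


α = 9*π^2/(1 + 9*π^2)

Coercivity of a(·,·) on H^1_0(0, 1/3) means a(u, u) ≥ α ||u||_{H^1}² for every u ∈ H^1_0.
The interval has length L = 1/3, and Poincaré/coercivity depend only on L. Here a(u, u) = ∫(u')² + (0)·∫u².
Here c = 0, so a(u,u) = ∫(u')² alone. The condition a(u,u) ≥ α||u||_{H^1}² reads (1−α)∫(u')² ≥ (α−c)∫u². Any admissible α is ≤ 1 (rapidly oscillating u have ∫u²/∫(u')² → 0), and α = 1 would force 0 ≥ (1−c)∫u², impossible since c < 1; so 1−α > 0. By the sharp Poincaré inequality on H^1_0 of an interval of length L, ∫(u')² ≥ (π/L)²∫u² with equality for the first sine mode sin(π(x−x₀)/L) (x₀ the left endpoint), so the inequality holds for all u iff (1−α)(π/L)² ≥ α − c, i.e. α ≤ ((π/L)² + c)/((π/L)² + 1) = (1 + c(L/π)²)/(1 + (L/π)²). (Direct route, valid since c ≤ 0: Poincaré gives c∫u² ≥ c(L/π)²∫(u')², so a(u,u) ≥ (1 + c(L/π)²)∫(u')², while ||u||_{H^1}² ≤ (1 + (L/π)²)∫(u')²; dividing yields the same α.) With (π/L)² = 9*π^2 and c = 0, the largest admissible constant is α = ((π/L)² + c)/((π/L)² + 1).
Simplifying, α = 9*π^2/(1 + 9*π^2).


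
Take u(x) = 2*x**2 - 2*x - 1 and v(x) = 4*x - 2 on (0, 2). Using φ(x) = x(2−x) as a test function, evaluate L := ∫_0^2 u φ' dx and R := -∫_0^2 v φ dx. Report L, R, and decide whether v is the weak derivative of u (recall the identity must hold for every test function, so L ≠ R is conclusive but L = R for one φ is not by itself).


LHS = -8/3, RHS = -8/3. Yes, v = u' weakly.

u(x) = 2*x**2 - 2*x - 1, classical derivative u'(x) = 4*x - 2.
φ(x) = x(2−x), so φ'(x) = 2 - 2*x.
Note φ(0) = φ(2) = 0, so the boundary term u·φ vanishes.
LHS = ∫_0^2 u(x) φ'(x) dx = ∫_0^2 (-4*x^3 + 8*x^2 - 2*x - 2) dx. Term by term:
  ∫_0^2 -4*x^3 dx = -16;  ∫_0^2 8*x^2 dx = 64/3;  ∫_0^2 -2*x dx = -4;
  ∫_0^2 -2 dx = -4.
Sum: -16 + 64/3 − 4 − 4 = -8/3.
So LHS = -8/3.
∫_0^2 v(x) φ(x) dx = ∫_0^2 (-4*x^3 + 10*x^2 - 4*x) dx. Term by term:
  ∫_0^2 -4*x^3 dx = -16;  ∫_0^2 10*x^2 dx = 80/3;  ∫_0^2 -4*x dx = -8.
Sum: -16 + 80/3 − 8 = 8/3.
So RHS = -∫_0^2 v(x) φ(x) dx = -8/3.
LHS = RHS, so the identity holds for this test φ.
Moreover u is smooth here and v(x) = u'(x) = 4*x - 2 pointwise, so the identity holds for every test function. Hence v is the weak derivative of u.


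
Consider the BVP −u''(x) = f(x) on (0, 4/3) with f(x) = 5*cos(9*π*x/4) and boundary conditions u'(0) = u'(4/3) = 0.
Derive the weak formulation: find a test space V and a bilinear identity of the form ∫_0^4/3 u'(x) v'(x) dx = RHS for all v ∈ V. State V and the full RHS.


V = H^1(0, 4/3) (no boundary constraint on v; u is determined up to an additive constant); weak form: ∫_0^4/3 u'v' dx = ∫_0^4/3 (5*cos(9*π*x/4)) v dx for all v ∈ V.

Multiply both sides by a test function v and integrate from 0 to 4/3:
  ∫_0^4/3 −u''(x) v(x) dx = ∫_0^4/3 f(x) v(x) dx.
Integrate the LHS by parts once:
  ∫_0^4/3 −u'' v dx = −[u'(x) v(x)]_0^4/3 + ∫_0^4/3 u'(x) v'(x) dx.
Thus ∫_0^4/3 u'(x) v'(x) dx = ∫_0^4/3 f(x) v(x) dx + [u'(x) v(x)]_0^4/3.
Choose V so that boundary terms are either known or forced to vanish.
u has homogeneous Neumann: u'(0) = u'(4/3) = 0. So [u' v]_0^4/3 = 0·v(4/3) − 0·v(0) = 0 for any v; take V = H^1(0, 4/3).
Weak formulation: find u (satisfying any essential BC) such that ∫_0^4/3 u'(x) v'(x) dx = ∫_0^4/3 f v dx for all v ∈ V (homogeneous Neumann, so boundary terms vanish).
Substituting f(x) = 5*cos(9*π*x/4), the right-hand side is ∫_0^4/3 (5*cos(9*π*x/4)) v dx.
Compatibility check (pure Neumann): taking v ≡ 1 ∈ V gives 0 = ∫_0^4/3 f dx + (0) − (0), i.e. ∫_0^4/3 f dx must equal u'(0) − u'(4/3) = 0. Indeed ∫_0^4/3 (5*cos(9*π*x/4)) dx = 0, so the data are compatible. The solution is then unique only up to an additive constant (fix it e.g. by requiring ∫_0^4/3 u dx = 0).


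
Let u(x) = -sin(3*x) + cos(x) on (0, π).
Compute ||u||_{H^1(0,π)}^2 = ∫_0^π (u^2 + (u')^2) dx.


||u||_{H^1(0,π)}^2 = 6*π

u'(x) = -sin(x) - 3*cos(3*x).
Expand u² and (u')² and integrate term by term on (0, π), using: for integers n ≥ 1, ∫_0^π sin²(nx) dx = ∫_0^π cos²(nx) dx = π/2; for n ≠ n', ∫_0^π sin(nx)sin(n'x) dx = ∫_0^π cos(nx)cos(n'x) dx = 0; and by product-to-sum, ∫_0^π sin(nx)cos(n'x) dx = ½∫_0^π [sin((n+n')x) + sin((n−n')x)] dx, which is 0 when n+n' is even and 2n/(n²−n'²) when n+n' is odd (it need not vanish on (0, π)).
  u² squared terms: (-1)²·∫sin(3x)² dx = 1·π/2 = π/2;  (1)²·∫cos(x)² dx = 1·π/2 = π/2.
  u² cross terms: 2·(-1)·(1)·∫sin(3x)·cos(x) dx = -2·(0) = 0.
  So ∫_0^π u² dx = π/2 + π/2 + 0 = π.
  (u')² squared terms: (-1)²·∫sin(x)² dx = 1·π/2 = π/2;  (-3)²·∫cos(3x)² dx = 9·π/2 = 9*π/2.
  (u')² cross terms: 2·(-1)·(-3)·∫sin(x)·cos(3x) dx = 6·(0) = 0.
  So ∫_0^π (u')² dx = π/2 + 9*π/2 + 0 = 5*π.
||u||_{H^1}^2 = (π) + (5*π) = 6*π.


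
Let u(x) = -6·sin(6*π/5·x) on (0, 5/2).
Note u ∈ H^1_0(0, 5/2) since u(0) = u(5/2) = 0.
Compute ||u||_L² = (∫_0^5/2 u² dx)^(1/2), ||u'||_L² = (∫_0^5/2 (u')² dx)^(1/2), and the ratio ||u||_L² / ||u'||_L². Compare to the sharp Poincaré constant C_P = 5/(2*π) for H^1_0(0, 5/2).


||u||_L² / ||u'||_L² = 5/(6*π) < C_P = 5/(2*π).

u(x) = -6·sin(6*π/5·x), so u'(x) = -36*π*cos(6*π*x/5)/5.
Writing u(x) = A·sin(kπx/L) with A = -6 and k = 3, use ∫_0^L sin²(kπx/L) dx = L/2 and ∫_0^L cos²(kπx/L) dx = L/2.
u² = 36·sin²(6*π/5·x) and (u')² = 1296*π^2/25·cos²(6*π/5·x), and each of sin², cos² integrates to L/2 = 5/4 over (0, 5/2).
∫_0^5/2 u² dx = 45, so ||u||_L² = 3*sqrt(5).
∫_0^5/2 (u')² dx = 324*π^2/5, so ||u'||_L² = 18*sqrt(5)*π/5.
Ratio ||u||_L² / ||u'||_L² = 5/(6*π).
Sharp Poincaré constant on H^1_0(0, 5/2) is C_P = L/π = 5/(2*π), achieved by sin(2*π/5·x).
This is the k = 3 harmonic; the ratio L/(kπ) is strictly less than C_P = L/π, consistent with the sharp inequality ||u||_L² ≤ C_P ||u'||_L².


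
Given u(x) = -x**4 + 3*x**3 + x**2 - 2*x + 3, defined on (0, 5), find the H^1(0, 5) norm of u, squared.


||u||_{H^1}^2 = 14740505/252

The H^1 norm (squared) on an interval (0, L) is
  ||u||_{H^1}^2 = ∫_0^L u(x)^2 dx + ∫_0^L u'(x)^2 dx.
Compute u'(x) = -4*x**3 + 9*x**2 + 2*x - 2.
Then u(x)^2 = x**8 - 6*x**7 + 7*x**6 + 10*x**5 - 17*x**4 + 14*x**3 + 10*x**2 - 12*x + 9 and u'(x)^2 = 16*x**6 - 72*x**5 + 65*x**4 + 52*x**3 - 32*x**2 - 8*x + 4.
Integrate each monomial from 0 to 5 using ∫_0^5 c·x^n dx = c·5^(n+1)/(n+1):
  ∫_0^5 u(x)^2 dx = ∫_0^5 (x^8 - 6*x^7 + 7*x^6 + 10*x^5 - 17*x^4 + 14*x^3 + 10*x^2 - 12*x + 9) dx. Term by term:
    ∫_0^5 x^8 dx = 1953125/9;  ∫_0^5 -6*x^7 dx = -1171875/4;  ∫_0^5 7*x^6 dx = 78125;
    ∫_0^5 10*x^5 dx = 78125/3;  ∫_0^5 -17*x^4 dx = -10625;  ∫_0^5 14*x^3 dx = 4375/2;
    ∫_0^5 10*x^2 dx = 1250/3;  ∫_0^5 -12*x dx = -150;  ∫_0^5 9 dx = 45.
  Sum: 1953125/9 − 1171875/4 + 78125 + 78125/3 − 10625 + 4375/2 + 1250/3 − 150 + 45 = 723095/36.
  ∫_0^5 u'(x)^2 dx = ∫_0^5 (16*x^6 - 72*x^5 + 65*x^4 + 52*x^3 - 32*x^2 - 8*x + 4) dx. Term by term:
    ∫_0^5 16*x^6 dx = 1250000/7;  ∫_0^5 -72*x^5 dx = -187500;  ∫_0^5 65*x^4 dx = 40625;
    ∫_0^5 52*x^3 dx = 8125;  ∫_0^5 -32*x^2 dx = -4000/3;  ∫_0^5 -8*x dx = -100;
    ∫_0^5 4 dx = 20.
  Sum: 1250000/7 − 187500 + 40625 + 8125 − 4000/3 − 100 + 20 = 806570/21.
Adding: ||u||_{H^1}^2 = 723095/36 + 806570/21 = 14740505/252.


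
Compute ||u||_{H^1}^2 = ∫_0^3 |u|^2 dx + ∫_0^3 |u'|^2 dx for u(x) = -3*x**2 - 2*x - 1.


||u||_{H^1}^2 = 6177/5

The H^1 norm (squared) on an interval (0, L) is
  ||u||_{H^1}^2 = ∫_0^L u(x)^2 dx + ∫_0^L u'(x)^2 dx.
Compute u'(x) = -6*x - 2.
Then u(x)^2 = 9*x**4 + 12*x**3 + 10*x**2 + 4*x + 1 and u'(x)^2 = 36*x**2 + 24*x + 4.
Integrate each monomial from 0 to 3 using ∫_0^3 c·x^n dx = c·3^(n+1)/(n+1):
  ∫_0^3 u(x)^2 dx = ∫_0^3 (9*x^4 + 12*x^3 + 10*x^2 + 4*x + 1) dx. Term by term:
    ∫_0^3 9*x^4 dx = 2187/5;  ∫_0^3 12*x^3 dx = 243;  ∫_0^3 10*x^2 dx = 90;
    ∫_0^3 4*x dx = 18;  ∫_0^3 1 dx = 3.
  Sum: 2187/5 + 243 + 90 + 18 + 3 = 3957/5.
  ∫_0^3 u'(x)^2 dx = ∫_0^3 (36*x^2 + 24*x + 4) dx. Term by term:
    ∫_0^3 36*x^2 dx = 324;  ∫_0^3 24*x dx = 108;  ∫_0^3 4 dx = 12.
  Sum: 324 + 108 + 12 = 444.
Adding: ||u||_{H^1}^2 = 3957/5 + 444 = 6177/5.


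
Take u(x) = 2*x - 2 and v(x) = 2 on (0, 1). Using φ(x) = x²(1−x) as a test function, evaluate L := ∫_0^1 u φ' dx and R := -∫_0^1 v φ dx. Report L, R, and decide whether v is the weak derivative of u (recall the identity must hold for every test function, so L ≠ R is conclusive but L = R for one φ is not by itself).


LHS = -1/6, RHS = -1/6. Yes, v = u' weakly.

u(x) = 2*x - 2, classical derivative u'(x) = 2.
φ(x) = x²(1−x), so φ'(x) = x*(2 - 3*x).
Note φ(0) = φ(1) = 0, so the boundary term u·φ vanishes.
LHS = ∫_0^1 u(x) φ'(x) dx = ∫_0^1 (-6*x^3 + 10*x^2 - 4*x) dx. Term by term:
  ∫_0^1 -6*x^3 dx = -3/2;  ∫_0^1 10*x^2 dx = 10/3;  ∫_0^1 -4*x dx = -2.
Sum: -3/2 + 10/3 − 2 = -1/6.
So LHS = -1/6.
∫_0^1 v(x) φ(x) dx = ∫_0^1 (-2*x^3 + 2*x^2) dx. Term by term:
  ∫_0^1 -2*x^3 dx = -1/2;  ∫_0^1 2*x^2 dx = 2/3.
Sum: -1/2 + 2/3 = 1/6.
So RHS = -∫_0^1 v(x) φ(x) dx = -1/6.
LHS = RHS, so the identity holds for this test φ.
Moreover u is smooth here and v(x) = u'(x) = 2 pointwise, so the identity holds for every test function. Hence v is the weak derivative of u.


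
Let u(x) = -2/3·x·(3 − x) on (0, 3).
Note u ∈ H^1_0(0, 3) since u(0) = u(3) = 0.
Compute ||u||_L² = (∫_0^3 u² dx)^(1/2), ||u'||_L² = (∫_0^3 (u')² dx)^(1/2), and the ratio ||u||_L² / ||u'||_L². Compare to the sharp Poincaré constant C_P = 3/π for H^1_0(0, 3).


||u||_L² / ||u'||_L² = 3*sqrt(10)/10 < C_P = 3/π.

u(x) = -2/3·x·(3 − x), so u'(x) = 4*x/3 - 2.
u(x) = -2/3·x·(3 − x) vanishes at x = 0 and x = 3, so u ∈ H^1_0(0, 3). Differentiate via the product rule and integrate the resulting polynomials term by term.
  ∫_0^3 u² dx = ∫_0^3 (4*x^4/9 - 8*x^3/3 + 4*x^2) dx. Term by term:
    ∫_0^3 4*x^4/9 dx = 108/5;  ∫_0^3 -8*x^3/3 dx = -54;  ∫_0^3 4*x^2 dx = 36.
  Sum: 108/5 − 54 + 36 = 18/5.
  ∫_0^3 (u')² dx = ∫_0^3 (16*x^2/9 - 16*x/3 + 4) dx. Term by term:
    ∫_0^3 16*x^2/9 dx = 16;  ∫_0^3 -16*x/3 dx = -24;  ∫_0^3 4 dx = 12.
  Sum: 16 − 24 + 12 = 4.
∫_0^3 u² dx = 18/5, so ||u||_L² = 3*sqrt(10)/5.
∫_0^3 (u')² dx = 4, so ||u'||_L² = 2.
Ratio ||u||_L² / ||u'||_L² = 3*sqrt(10)/10.
Sharp Poincaré constant on H^1_0(0, 3) is C_P = L/π = 3/π, achieved by sin(π/3·x).
A polynomial bump cannot attain the sharp Poincaré constant (only the first sine eigenfunction does), so the ratio is strictly less than C_P, consistent with ||u||_L² ≤ C_P ||u'||_L².


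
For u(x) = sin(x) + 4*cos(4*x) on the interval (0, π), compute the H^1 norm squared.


||u||_{H^1(0,π)}^2 = -272/15 + 137*π

u'(x) = -16*sin(4*x) + cos(x).
Expand u² and (u')² and integrate term by term on (0, π), using: for integers n ≥ 1, ∫_0^π sin²(nx) dx = ∫_0^π cos²(nx) dx = π/2; for n ≠ n', ∫_0^π sin(nx)sin(n'x) dx = ∫_0^π cos(nx)cos(n'x) dx = 0; and by product-to-sum, ∫_0^π sin(nx)cos(n'x) dx = ½∫_0^π [sin((n+n')x) + sin((n−n')x)] dx, which is 0 when n+n' is even and 2n/(n²−n'²) when n+n' is odd (it need not vanish on (0, π)).
  u² squared terms: (4)²·∫cos(4x)² dx = 16·π/2 = 8*π;  (1)²·∫sin(x)² dx = 1·π/2 = π/2.
  u² cross terms: 2·(4)·(1)·∫cos(4x)·sin(x) dx = 8·(-2/15) = -16/15.
  So ∫_0^π u² dx = 8*π + π/2 − 16/15 = -16/15 + 17*π/2.
  (u')² squared terms: (-16)²·∫sin(4x)² dx = 256·π/2 = 128*π;  (1)²·∫cos(x)² dx = 1·π/2 = π/2.
  (u')² cross terms: 2·(-16)·(1)·∫sin(4x)·cos(x) dx = -32·(8/15) = -256/15.
  So ∫_0^π (u')² dx = 128*π + π/2 − 256/15 = -256/15 + 257*π/2.
||u||_{H^1}^2 = (-16/15 + 17*π/2) + (-256/15 + 257*π/2) = -272/15 + 137*π.


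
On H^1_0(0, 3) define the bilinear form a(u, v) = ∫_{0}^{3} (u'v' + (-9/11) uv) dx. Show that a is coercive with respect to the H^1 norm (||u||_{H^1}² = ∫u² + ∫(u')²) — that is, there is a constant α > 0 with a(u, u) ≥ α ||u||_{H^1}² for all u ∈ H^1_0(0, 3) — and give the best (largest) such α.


α = (-81/11 + π^2)/(9 + π^2)

Coercivity of a(·,·) on H^1_0(0, 3) means a(u, u) ≥ α ||u||_{H^1}² for every u ∈ H^1_0.
The interval has length L = 3, and Poincaré/coercivity depend only on L. Here a(u, u) = ∫(u')² + (-9/11)·∫u².
Here c = -9/11 < 0 with |c| < (π/L)² = π^2/9, so coercivity still holds. The condition a(u,u) ≥ α||u||_{H^1}² reads (1−α)∫(u')² ≥ (α−c)∫u². Any admissible α is ≤ 1 (rapidly oscillating u have ∫u²/∫(u')² → 0), and α = 1 would force 0 ≥ (1−c)∫u², impossible since c < 1; so 1−α > 0. By the sharp Poincaré inequality on H^1_0 of an interval of length L, ∫(u')² ≥ (π/L)²∫u² with equality for the first sine mode sin(π(x−x₀)/L) (x₀ the left endpoint), so the inequality holds for all u iff (1−α)(π/L)² ≥ α − c, i.e. α ≤ ((π/L)² + c)/((π/L)² + 1) = (1 + c(L/π)²)/(1 + (L/π)²). (Direct route, valid since c ≤ 0: Poincaré gives c∫u² ≥ c(L/π)²∫(u')², so a(u,u) ≥ (1 + c(L/π)²)∫(u')², while ||u||_{H^1}² ≤ (1 + (L/π)²)∫(u')²; dividing yields the same α.) With (π/L)² = π^2/9 and c = -9/11, the largest admissible constant is α = ((π/L)² + c)/((π/L)² + 1).
Simplifying, α = (-81/11 + π^2)/(9 + π^2).


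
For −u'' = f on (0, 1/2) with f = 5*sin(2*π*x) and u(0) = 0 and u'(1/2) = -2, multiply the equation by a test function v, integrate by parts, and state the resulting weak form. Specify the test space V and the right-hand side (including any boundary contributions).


V = {v ∈ H^1(0, 1/2) : v(0) = 0} (test functions vanish at x = 0 where u is specified); weak form: ∫_0^1/2 u'v' dx = ∫_0^1/2 (5*sin(2*π*x)) v dx − 2·v(1/2) for all v ∈ V.

Multiply both sides by a test function v and integrate from 0 to 1/2:
  ∫_0^1/2 −u''(x) v(x) dx = ∫_0^1/2 f(x) v(x) dx.
Integrate the LHS by parts once:
  ∫_0^1/2 −u'' v dx = −[u'(x) v(x)]_0^1/2 + ∫_0^1/2 u'(x) v'(x) dx.
Thus ∫_0^1/2 u'(x) v'(x) dx = ∫_0^1/2 f(x) v(x) dx + [u'(x) v(x)]_0^1/2.
Choose V so that boundary terms are either known or forced to vanish.
Mixed BC: u(0) = 0 (Dirichlet) and u'(1/2) = -2 (Neumann). Define V = {v ∈ H^1(0, 1/2) : v(0) = 0}. Then [u' v]_0^1/2 = u'(1/2)·v(1/2) − u'(0)·0 = − 2·v(1/2).
Weak formulation: find u (satisfying any essential BC) such that ∫_0^1/2 u'(x) v'(x) dx = ∫_0^1/2 f v dx − 2·v(1/2) for all v ∈ V (Dirichlet at 0 absorbed into V; Neumann datum at x = 1/2 contributes the boundary term).
Substituting f(x) = 5*sin(2*π*x), the right-hand side is ∫_0^1/2 (5*sin(2*π*x)) v dx − 2·v(1/2).


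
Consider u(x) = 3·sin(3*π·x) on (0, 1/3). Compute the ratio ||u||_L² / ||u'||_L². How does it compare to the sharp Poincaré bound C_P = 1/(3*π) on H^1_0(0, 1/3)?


||u||_L² / ||u'||_L² = 1/(3*π) = C_P.

u(x) = 3·sin(3*π·x), so u'(x) = 9*π*cos(3*π*x).
Writing u(x) = A·sin(kπx/L) with A = 3 and k = 1, use ∫_0^L sin²(kπx/L) dx = L/2 and ∫_0^L cos²(kπx/L) dx = L/2.
u² = 9·sin²(3*π·x) and (u')² = 81*π^2·cos²(3*π·x), and each of sin², cos² integrates to L/2 = 1/6 over (0, 1/3).
∫_0^1/3 u² dx = 3/2, so ||u||_L² = sqrt(6)/2.
∫_0^1/3 (u')² dx = 27*π^2/2, so ||u'||_L² = 3*sqrt(6)*π/2.
Ratio ||u||_L² / ||u'||_L² = 1/(3*π).
Sharp Poincaré constant on H^1_0(0, 1/3) is C_P = L/π = 1/(3*π), achieved by sin(3*π·x).
This is the k = 1 eigenfunction (up to amplitude), so the ratio equals the sharp Poincaré constant exactly.


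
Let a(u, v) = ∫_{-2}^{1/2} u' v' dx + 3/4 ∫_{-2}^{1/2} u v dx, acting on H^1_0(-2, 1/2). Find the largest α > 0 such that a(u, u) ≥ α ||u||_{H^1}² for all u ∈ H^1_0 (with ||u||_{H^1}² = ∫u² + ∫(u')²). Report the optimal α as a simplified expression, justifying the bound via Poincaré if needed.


α = (75 + 16*π^2)/(4*(25 + 4*π^2))

Coercivity of a(·,·) on H^1_0(-2, 1/2) means a(u, u) ≥ α ||u||_{H^1}² for every u ∈ H^1_0.
The interval has length L = 5/2, and Poincaré/coercivity depend only on L. Here a(u, u) = ∫(u')² + (3/4)·∫u².
Here 0 < c = 3/4 < 1. The condition a(u,u) ≥ α||u||_{H^1}² reads (1−α)∫(u')² ≥ (α−c)∫u². Any admissible α is ≤ 1 (rapidly oscillating u have ∫u²/∫(u')² → 0), and α = 1 would force 0 ≥ (1−c)∫u², impossible since c < 1; so 1−α > 0. By the sharp Poincaré inequality on H^1_0 of an interval of length L, ∫(u')² ≥ (π/L)²∫u² with equality for the first sine mode sin(π(x−x₀)/L) (x₀ the left endpoint), so the inequality holds for all u iff (1−α)(π/L)² ≥ α − c, i.e. α ≤ ((π/L)² + c)/((π/L)² + 1) = (1 + c(L/π)²)/(1 + (L/π)²). With (π/L)² = 4*π^2/25 and c = 3/4, the largest admissible constant is α = ((π/L)² + c)/((π/L)² + 1).
Simplifying, α = (75 + 16*π^2)/(4*(25 + 4*π^2)).


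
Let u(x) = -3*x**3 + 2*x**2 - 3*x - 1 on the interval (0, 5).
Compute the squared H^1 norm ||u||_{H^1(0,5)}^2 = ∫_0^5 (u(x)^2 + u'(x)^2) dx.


||u||_{H^1}^2 = 1740675/14

The H^1 norm (squared) on an interval (0, L) is
  ||u||_{H^1}^2 = ∫_0^L u(x)^2 dx + ∫_0^L u'(x)^2 dx.
Compute u'(x) = -9*x**2 + 4*x - 3.
Then u(x)^2 = 9*x**6 - 12*x**5 + 22*x**4 - 6*x**3 + 5*x**2 + 6*x + 1 and u'(x)^2 = 81*x**4 - 72*x**3 + 70*x**2 - 24*x + 9.
Integrate each monomial from 0 to 5 using ∫_0^5 c·x^n dx = c·5^(n+1)/(n+1):
  ∫_0^5 u(x)^2 dx = ∫_0^5 (9*x^6 - 12*x^5 + 22*x^4 - 6*x^3 + 5*x^2 + 6*x + 1) dx. Term by term:
    ∫_0^5 9*x^6 dx = 703125/7;  ∫_0^5 -12*x^5 dx = -31250;  ∫_0^5 22*x^4 dx = 13750;
    ∫_0^5 -6*x^3 dx = -1875/2;  ∫_0^5 5*x^2 dx = 625/3;  ∫_0^5 6*x dx = 75;
    ∫_0^5 1 dx = 5.
  Sum: 703125/7 − 31250 + 13750 − 1875/2 + 625/3 + 75 + 5 = 3456485/42.
  ∫_0^5 u'(x)^2 dx = ∫_0^5 (81*x^4 - 72*x^3 + 70*x^2 - 24*x + 9) dx. Term by term:
    ∫_0^5 81*x^4 dx = 50625;  ∫_0^5 -72*x^3 dx = -11250;  ∫_0^5 70*x^2 dx = 8750/3;
    ∫_0^5 -24*x dx = -300;  ∫_0^5 9 dx = 45.
  Sum: 50625 − 11250 + 8750/3 − 300 + 45 = 126110/3.
Adding: ||u||_{H^1}^2 = 3456485/42 + 126110/3 = 1740675/14.


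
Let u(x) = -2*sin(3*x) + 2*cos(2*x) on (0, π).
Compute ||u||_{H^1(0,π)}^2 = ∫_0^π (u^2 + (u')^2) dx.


||u||_{H^1(0,π)}^2 = -48 + 30*π

u'(x) = -4*sin(2*x) - 6*cos(3*x).
Expand u² and (u')² and integrate term by term on (0, π), using: for integers n ≥ 1, ∫_0^π sin²(nx) dx = ∫_0^π cos²(nx) dx = π/2; for n ≠ n', ∫_0^π sin(nx)sin(n'x) dx = ∫_0^π cos(nx)cos(n'x) dx = 0; and by product-to-sum, ∫_0^π sin(nx)cos(n'x) dx = ½∫_0^π [sin((n+n')x) + sin((n−n')x)] dx, which is 0 when n+n' is even and 2n/(n²−n'²) when n+n' is odd (it need not vanish on (0, π)).
  u² squared terms: (-2)²·∫sin(3x)² dx = 4·π/2 = 2*π;  (2)²·∫cos(2x)² dx = 4·π/2 = 2*π.
  u² cross terms: 2·(-2)·(2)·∫sin(3x)·cos(2x) dx = -8·(6/5) = -48/5.
  So ∫_0^π u² dx = 2*π + 2*π − 48/5 = -48/5 + 4*π.
  (u')² squared terms: (-6)²·∫cos(3x)² dx = 36·π/2 = 18*π;  (-4)²·∫sin(2x)² dx = 16·π/2 = 8*π.
  (u')² cross terms: 2·(-6)·(-4)·∫cos(3x)·sin(2x) dx = 48·(-4/5) = -192/5.
  So ∫_0^π (u')² dx = 18*π + 8*π − 192/5 = -192/5 + 26*π.
||u||_{H^1}^2 = (-48/5 + 4*π) + (-192/5 + 26*π) = -48 + 30*π.


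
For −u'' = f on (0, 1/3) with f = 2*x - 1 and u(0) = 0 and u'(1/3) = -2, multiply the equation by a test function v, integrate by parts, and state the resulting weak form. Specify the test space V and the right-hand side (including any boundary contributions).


V = {v ∈ H^1(0, 1/3) : v(0) = 0} (test functions vanish at x = 0 where u is specified); weak form: ∫_0^1/3 u'v' dx = ∫_0^1/3 (2*x - 1) v dx − 2·v(1/3) for all v ∈ V.

Multiply both sides by a test function v and integrate from 0 to 1/3:
  ∫_0^1/3 −u''(x) v(x) dx = ∫_0^1/3 f(x) v(x) dx.
Integrate the LHS by parts once:
  ∫_0^1/3 −u'' v dx = −[u'(x) v(x)]_0^1/3 + ∫_0^1/3 u'(x) v'(x) dx.
Thus ∫_0^1/3 u'(x) v'(x) dx = ∫_0^1/3 f(x) v(x) dx + [u'(x) v(x)]_0^1/3.
Choose V so that boundary terms are either known or forced to vanish.
Mixed BC: u(0) = 0 (Dirichlet) and u'(1/3) = -2 (Neumann). Define V = {v ∈ H^1(0, 1/3) : v(0) = 0}. Then [u' v]_0^1/3 = u'(1/3)·v(1/3) − u'(0)·0 = − 2·v(1/3).
Weak formulation: find u (satisfying any essential BC) such that ∫_0^1/3 u'(x) v'(x) dx = ∫_0^1/3 f v dx − 2·v(1/3) for all v ∈ V (Dirichlet at 0 absorbed into V; Neumann datum at x = 1/3 contributes the boundary term).
Substituting f(x) = 2*x - 1, the right-hand side is ∫_0^1/3 (2*x - 1) v dx − 2·v(1/3).


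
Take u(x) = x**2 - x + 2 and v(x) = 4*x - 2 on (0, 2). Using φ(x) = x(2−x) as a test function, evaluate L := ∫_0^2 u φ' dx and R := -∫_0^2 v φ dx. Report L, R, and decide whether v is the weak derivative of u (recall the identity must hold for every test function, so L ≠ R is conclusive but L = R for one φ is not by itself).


LHS = -4/3, RHS = -8/3. No, v is not the weak derivative of u.

u(x) = x**2 - x + 2, classical derivative u'(x) = 2*x - 1.
φ(x) = x(2−x), so φ'(x) = 2 - 2*x.
Note φ(0) = φ(2) = 0, so the boundary term u·φ vanishes.
LHS = ∫_0^2 u(x) φ'(x) dx = ∫_0^2 (-2*x^3 + 4*x^2 - 6*x + 4) dx. Term by term:
  ∫_0^2 -2*x^3 dx = -8;  ∫_0^2 4*x^2 dx = 32/3;  ∫_0^2 -6*x dx = -12;
  ∫_0^2 4 dx = 8.
Sum: -8 + 32/3 − 12 + 8 = -4/3.
So LHS = -4/3.
∫_0^2 v(x) φ(x) dx = ∫_0^2 (-4*x^3 + 10*x^2 - 4*x) dx. Term by term:
  ∫_0^2 -4*x^3 dx = -16;  ∫_0^2 10*x^2 dx = 80/3;  ∫_0^2 -4*x dx = -8.
Sum: -16 + 80/3 − 8 = 8/3.
So RHS = -∫_0^2 v(x) φ(x) dx = -8/3.
LHS − RHS = 4/3 ≠ 0, so the identity fails.
(For a valid weak derivative the identity must hold for EVERY test function, in particular this one. The failure shows v is NOT the weak derivative of u.)
Correct weak derivative would be u'(x) = 2*x - 1.


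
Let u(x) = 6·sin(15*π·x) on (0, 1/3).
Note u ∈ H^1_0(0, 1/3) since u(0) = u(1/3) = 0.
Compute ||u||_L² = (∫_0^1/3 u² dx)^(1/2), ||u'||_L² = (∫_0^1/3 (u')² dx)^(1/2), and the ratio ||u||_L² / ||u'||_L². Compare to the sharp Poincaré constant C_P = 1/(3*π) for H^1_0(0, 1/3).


||u||_L² / ||u'||_L² = 1/(15*π) < C_P = 1/(3*π).

u(x) = 6·sin(15*π·x), so u'(x) = 90*π*cos(15*π*x).
Writing u(x) = A·sin(kπx/L) with A = 6 and k = 5, use ∫_0^L sin²(kπx/L) dx = L/2 and ∫_0^L cos²(kπx/L) dx = L/2.
u² = 36·sin²(15*π·x) and (u')² = 8100*π^2·cos²(15*π·x), and each of sin², cos² integrates to L/2 = 1/6 over (0, 1/3).
∫_0^1/3 u² dx = 6, so ||u||_L² = sqrt(6).
∫_0^1/3 (u')² dx = 1350*π^2, so ||u'||_L² = 15*sqrt(6)*π.
Ratio ||u||_L² / ||u'||_L² = 1/(15*π).
Sharp Poincaré constant on H^1_0(0, 1/3) is C_P = L/π = 1/(3*π), achieved by sin(3*π·x).
This is the k = 5 harmonic; the ratio L/(kπ) is strictly less than C_P = L/π, consistent with the sharp inequality ||u||_L² ≤ C_P ||u'||_L².


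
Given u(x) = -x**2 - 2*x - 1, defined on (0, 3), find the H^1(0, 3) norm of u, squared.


||u||_{H^1}^2 = 1443/5

The H^1 norm (squared) on an interval (0, L) is
  ||u||_{H^1}^2 = ∫_0^L u(x)^2 dx + ∫_0^L u'(x)^2 dx.
Compute u'(x) = -2*x - 2.
Then u(x)^2 = x**4 + 4*x**3 + 6*x**2 + 4*x + 1 and u'(x)^2 = 4*x**2 + 8*x + 4.
Integrate each monomial from 0 to 3 using ∫_0^3 c·x^n dx = c·3^(n+1)/(n+1):
  ∫_0^3 u(x)^2 dx = ∫_0^3 (x^4 + 4*x^3 + 6*x^2 + 4*x + 1) dx. Term by term:
    ∫_0^3 x^4 dx = 243/5;  ∫_0^3 4*x^3 dx = 81;  ∫_0^3 6*x^2 dx = 54;
    ∫_0^3 4*x dx = 18;  ∫_0^3 1 dx = 3.
  Sum: 243/5 + 81 + 54 + 18 + 3 = 1023/5.
  ∫_0^3 u'(x)^2 dx = ∫_0^3 (4*x^2 + 8*x + 4) dx. Term by term:
    ∫_0^3 4*x^2 dx = 36;  ∫_0^3 8*x dx = 36;  ∫_0^3 4 dx = 12.
  Sum: 36 + 36 + 12 = 84.
Adding: ||u||_{H^1}^2 = 1023/5 + 84 = 1443/5.


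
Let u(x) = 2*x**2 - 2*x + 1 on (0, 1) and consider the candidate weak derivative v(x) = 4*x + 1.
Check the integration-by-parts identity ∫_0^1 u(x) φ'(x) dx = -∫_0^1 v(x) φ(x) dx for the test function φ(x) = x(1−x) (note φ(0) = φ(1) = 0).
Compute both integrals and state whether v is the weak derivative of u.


LHS = 0, RHS = -1/2. No, v is not the weak derivative of u.

u(x) = 2*x**2 - 2*x + 1, classical derivative u'(x) = 4*x - 2.
φ(x) = x(1−x), so φ'(x) = 1 - 2*x.
Note φ(0) = φ(1) = 0, so the boundary term u·φ vanishes.
LHS = ∫_0^1 u(x) φ'(x) dx = ∫_0^1 (-4*x^3 + 6*x^2 - 4*x + 1) dx. Term by term:
  ∫_0^1 -4*x^3 dx = -1;  ∫_0^1 6*x^2 dx = 2;  ∫_0^1 -4*x dx = -2;
  ∫_0^1 1 dx = 1.
Sum: -1 + 2 − 2 + 1 = 0.
So LHS = 0.
∫_0^1 v(x) φ(x) dx = ∫_0^1 (-4*x^3 + 3*x^2 + x) dx. Term by term:
  ∫_0^1 -4*x^3 dx = -1;  ∫_0^1 3*x^2 dx = 1;  ∫_0^1 x dx = 1/2.
Sum: -1 + 1 + 1/2 = 1/2.
So RHS = -∫_0^1 v(x) φ(x) dx = -1/2.
LHS − RHS = 1/2 ≠ 0, so the identity fails.
(For a valid weak derivative the identity must hold for EVERY test function, in particular this one. The failure shows v is NOT the weak derivative of u.)
Correct weak derivative would be u'(x) = 4*x - 2.


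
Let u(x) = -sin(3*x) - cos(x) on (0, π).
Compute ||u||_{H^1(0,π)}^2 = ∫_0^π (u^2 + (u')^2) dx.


||u||_{H^1(0,π)}^2 = 6*π

u'(x) = sin(x) - 3*cos(3*x).
Expand u² and (u')² and integrate term by term on (0, π), using: for integers n ≥ 1, ∫_0^π sin²(nx) dx = ∫_0^π cos²(nx) dx = π/2; for n ≠ n', ∫_0^π sin(nx)sin(n'x) dx = ∫_0^π cos(nx)cos(n'x) dx = 0; and by product-to-sum, ∫_0^π sin(nx)cos(n'x) dx = ½∫_0^π [sin((n+n')x) + sin((n−n')x)] dx, which is 0 when n+n' is even and 2n/(n²−n'²) when n+n' is odd (it need not vanish on (0, π)).
  u² squared terms: (-1)²·∫cos(x)² dx = 1·π/2 = π/2;  (-1)²·∫sin(3x)² dx = 1·π/2 = π/2.
  u² cross terms: 2·(-1)·(-1)·∫cos(x)·sin(3x) dx = 2·(0) = 0.
  So ∫_0^π u² dx = π/2 + π/2 + 0 = π.
  (u')² squared terms: (-3)²·∫cos(3x)² dx = 9·π/2 = 9*π/2;  (1)²·∫sin(x)² dx = 1·π/2 = π/2.
  (u')² cross terms: 2·(-3)·(1)·∫cos(3x)·sin(x) dx = -6·(0) = 0.
  So ∫_0^π (u')² dx = 9*π/2 + π/2 + 0 = 5*π.
||u||_{H^1}^2 = (π) + (5*π) = 6*π.
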